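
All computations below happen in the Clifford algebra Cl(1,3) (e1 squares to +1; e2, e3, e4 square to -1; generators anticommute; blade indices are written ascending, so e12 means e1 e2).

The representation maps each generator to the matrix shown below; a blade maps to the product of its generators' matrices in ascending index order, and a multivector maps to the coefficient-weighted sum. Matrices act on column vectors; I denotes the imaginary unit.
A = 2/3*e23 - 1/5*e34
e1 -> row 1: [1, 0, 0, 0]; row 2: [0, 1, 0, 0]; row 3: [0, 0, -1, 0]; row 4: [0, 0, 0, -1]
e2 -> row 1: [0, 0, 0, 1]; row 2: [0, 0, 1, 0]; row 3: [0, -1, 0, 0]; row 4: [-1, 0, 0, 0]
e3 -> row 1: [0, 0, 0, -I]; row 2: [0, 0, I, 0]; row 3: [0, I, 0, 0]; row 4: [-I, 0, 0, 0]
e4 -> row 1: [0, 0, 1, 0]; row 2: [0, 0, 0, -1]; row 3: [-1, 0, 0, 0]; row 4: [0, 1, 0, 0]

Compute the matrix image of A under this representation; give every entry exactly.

Bivector images (products of the table entries): rho(e23) = rho(e2)rho(e3) = row 1: [-I, 0, 0, 0]; row 2: [0, I, 0, 0]; row 3: [0, 0, -I, 0]; row 4: [0, 0, 0, I]; rho(e34) = rho(e3)rho(e4) = row 1: [0, -I, 0, 0]; row 2: [-I, 0, 0, 0]; row 3: [0, 0, 0, -I]; row 4: [0, 0, -I, 0].
M = (2/3)*rho(e23) + (-1/5)*rho(e34), summed entrywise:
Answer: row 1: [-2*I/3, I/5, 0, 0]; row 2: [I/5, 2*I/3, 0, 0]; row 3: [0, 0, -2*I/3, I/5]; row 4: [0, 0, I/5, 2*I/3]


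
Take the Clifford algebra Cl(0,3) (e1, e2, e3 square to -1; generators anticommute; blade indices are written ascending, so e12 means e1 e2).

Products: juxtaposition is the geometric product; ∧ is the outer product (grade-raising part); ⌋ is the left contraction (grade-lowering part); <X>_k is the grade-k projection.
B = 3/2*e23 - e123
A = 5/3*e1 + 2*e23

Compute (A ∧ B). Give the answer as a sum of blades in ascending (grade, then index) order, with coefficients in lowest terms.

step 1: 5/2*e123
Answer: 5/2*e123


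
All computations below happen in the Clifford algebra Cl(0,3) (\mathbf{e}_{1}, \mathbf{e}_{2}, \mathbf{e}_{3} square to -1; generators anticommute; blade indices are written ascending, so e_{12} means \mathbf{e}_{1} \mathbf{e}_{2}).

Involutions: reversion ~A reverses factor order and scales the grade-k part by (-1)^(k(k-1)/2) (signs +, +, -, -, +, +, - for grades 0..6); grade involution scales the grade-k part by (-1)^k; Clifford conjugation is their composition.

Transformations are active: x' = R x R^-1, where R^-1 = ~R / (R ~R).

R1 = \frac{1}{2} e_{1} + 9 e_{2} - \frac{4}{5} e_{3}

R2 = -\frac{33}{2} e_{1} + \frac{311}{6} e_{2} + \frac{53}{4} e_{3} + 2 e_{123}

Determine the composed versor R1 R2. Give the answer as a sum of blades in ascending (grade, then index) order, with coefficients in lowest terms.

Distribute over the terms of R1 (each basis-blade product reordered to ascending indices, repeated generators contracted through their squares):
(\frac{1}{2} e_{1}) R2 = \frac{33}{4} + \frac{311}{12} e_{12} + \frac{53}{8} e_{13} - e_{23}
(9 e_{2}) R2 = -\frac{933}{2} + \frac{297}{2} e_{12} + 18 e_{13} + \frac{477}{4} e_{23}
(-\frac{4}{5} e_{3}) R2 = \frac{53}{5} + \frac{8}{5} e_{12} - \frac{66}{5} e_{13} + \frac{622}{15} e_{23}
Summing the partial products and collecting blades:
Answer: -\frac{8953}{20} + \frac{10561}{60} e_{12} + \frac{457}{40} e_{13} + \frac{9583}{60} e_{23}


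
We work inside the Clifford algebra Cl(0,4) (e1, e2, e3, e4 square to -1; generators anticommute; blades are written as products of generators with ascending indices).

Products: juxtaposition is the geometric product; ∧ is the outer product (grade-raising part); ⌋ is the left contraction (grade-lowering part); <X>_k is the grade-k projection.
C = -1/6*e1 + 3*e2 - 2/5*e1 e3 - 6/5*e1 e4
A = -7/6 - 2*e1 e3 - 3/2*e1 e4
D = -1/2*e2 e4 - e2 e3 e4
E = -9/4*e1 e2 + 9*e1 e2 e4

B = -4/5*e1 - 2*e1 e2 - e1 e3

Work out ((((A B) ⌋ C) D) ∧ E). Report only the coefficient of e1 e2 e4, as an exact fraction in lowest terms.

step 1: -2 + 14/15*e1 + 8/5*e3 + 6/5*e4 + 7/3*e1 e2 + 7/6*e1 e3 - 4*e2 e3 - 3*e2 e4 - 3/2*e3 e4
step 2: 28/45 - 131/75*e1 - 6*e2 + 28/75*e3 + 28/25*e4 + 4/5*e1 e3 + 12/5*e1 e4
step 3: -14/25*e2 - 3*e4 - 6/5*e1 e2 + 28/25*e2 e3 - 154/225*e2 e4 - 6*e3 e4 + 12/5*e1 e2 e3 + 11/150*e1 e2 e4 - 98/225*e2 e3 e4 + 161/75*e1 e2 e3 e4
step 4: 27/4*e1 e2 e4 + 27/2*e1 e2 e3 e4
Answer: 27/4


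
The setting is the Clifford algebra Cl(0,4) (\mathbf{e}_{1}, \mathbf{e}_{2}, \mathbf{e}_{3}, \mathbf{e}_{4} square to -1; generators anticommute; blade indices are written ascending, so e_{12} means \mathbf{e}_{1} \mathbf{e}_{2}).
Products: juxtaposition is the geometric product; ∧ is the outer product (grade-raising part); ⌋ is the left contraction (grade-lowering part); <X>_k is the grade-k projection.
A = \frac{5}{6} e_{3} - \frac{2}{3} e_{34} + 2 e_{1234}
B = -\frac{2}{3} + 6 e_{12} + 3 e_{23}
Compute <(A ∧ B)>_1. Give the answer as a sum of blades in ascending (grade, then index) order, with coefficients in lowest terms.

step 1: -\frac{5}{9} e_{3} + \frac{4}{9} e_{34} + 5 e_{123} - \frac{16}{3} e_{1234}
step 2: -\frac{5}{9} e_{3}
Answer: -\frac{5}{9} e_{3}


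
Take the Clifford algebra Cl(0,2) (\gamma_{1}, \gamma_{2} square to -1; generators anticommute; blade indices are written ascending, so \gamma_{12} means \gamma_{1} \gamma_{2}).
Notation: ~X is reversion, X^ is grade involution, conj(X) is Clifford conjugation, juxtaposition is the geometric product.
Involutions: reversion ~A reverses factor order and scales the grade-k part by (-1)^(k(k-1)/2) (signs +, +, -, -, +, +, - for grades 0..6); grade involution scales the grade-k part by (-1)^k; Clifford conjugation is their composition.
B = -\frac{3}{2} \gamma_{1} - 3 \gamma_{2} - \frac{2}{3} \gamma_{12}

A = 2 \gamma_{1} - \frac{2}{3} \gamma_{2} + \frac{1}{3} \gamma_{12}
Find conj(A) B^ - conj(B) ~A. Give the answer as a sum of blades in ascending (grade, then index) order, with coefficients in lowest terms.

first term: \frac{7}{9} + \frac{5}{9} \gamma_{1} - \frac{11}{6} \gamma_{2} - 7 \gamma_{12}
second term: -\frac{7}{9} - \frac{5}{9} \gamma_{1} + \frac{11}{6} \gamma_{2} - 7 \gamma_{12}
Answer: \frac{14}{9} + \frac{10}{9} \gamma_{1} - \frac{11}{3} \gamma_{2}


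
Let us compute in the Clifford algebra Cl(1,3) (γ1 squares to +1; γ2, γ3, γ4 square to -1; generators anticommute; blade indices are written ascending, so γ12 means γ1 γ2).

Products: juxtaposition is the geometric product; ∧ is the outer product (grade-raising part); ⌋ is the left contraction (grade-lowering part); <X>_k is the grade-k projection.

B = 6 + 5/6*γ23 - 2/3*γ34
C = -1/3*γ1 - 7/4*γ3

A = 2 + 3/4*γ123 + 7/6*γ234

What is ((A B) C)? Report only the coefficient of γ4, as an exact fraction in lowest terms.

step 1: 12 - 5/8*γ1 + 7/9*γ2 - 35/36*γ4 + 5/3*γ23 - 4/3*γ34 + 9/2*γ123 + 1/2*γ124 + 7*γ234
step 2: 5/24 - 4*γ1 + 35/12*γ2 - 21*γ3 + 7/3*γ4 + 1757/216*γ12 + 35/32*γ13 - 35/108*γ14 - 103/36*γ23 - 149/12*γ24 - 245/144*γ34 - 5/9*γ123 + 4/9*γ134 + 77/24*γ1234
Answer: 7/3


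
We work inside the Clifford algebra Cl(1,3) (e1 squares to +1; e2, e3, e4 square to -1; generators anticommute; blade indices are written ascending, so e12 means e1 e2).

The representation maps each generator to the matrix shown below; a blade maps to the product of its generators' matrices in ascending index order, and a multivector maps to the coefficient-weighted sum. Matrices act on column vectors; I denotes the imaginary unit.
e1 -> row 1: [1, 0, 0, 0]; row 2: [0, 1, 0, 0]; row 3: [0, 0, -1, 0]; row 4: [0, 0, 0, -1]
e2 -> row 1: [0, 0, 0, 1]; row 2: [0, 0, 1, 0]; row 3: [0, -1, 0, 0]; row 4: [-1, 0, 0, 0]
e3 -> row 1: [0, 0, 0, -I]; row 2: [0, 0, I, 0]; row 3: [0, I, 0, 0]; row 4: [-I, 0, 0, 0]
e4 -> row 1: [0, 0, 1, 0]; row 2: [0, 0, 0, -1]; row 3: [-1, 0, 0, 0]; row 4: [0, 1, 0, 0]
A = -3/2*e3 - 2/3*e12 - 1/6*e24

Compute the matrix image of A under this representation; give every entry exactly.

Bivector images (products of the table entries): rho(e12) = rho(e1)rho(e2) = row 1: [0, 0, 0, 1]; row 2: [0, 0, 1, 0]; row 3: [0, 1, 0, 0]; row 4: [1, 0, 0, 0]; rho(e24) = rho(e2)rho(e4) = row 1: [0, 1, 0, 0]; row 2: [-1, 0, 0, 0]; row 3: [0, 0, 0, 1]; row 4: [0, 0, -1, 0].
M = (-3/2)*rho(e3) + (-2/3)*rho(e12) + (-1/6)*rho(e24), summed entrywise:
Answer: row 1: [0, -1/6, 0, -2/3 + 3*I/2]; row 2: [1/6, 0, -2/3 - 3*I/2, 0]; row 3: [0, -2/3 - 3*I/2, 0, -1/6]; row 4: [-2/3 + 3*I/2, 0, 1/6, 0]


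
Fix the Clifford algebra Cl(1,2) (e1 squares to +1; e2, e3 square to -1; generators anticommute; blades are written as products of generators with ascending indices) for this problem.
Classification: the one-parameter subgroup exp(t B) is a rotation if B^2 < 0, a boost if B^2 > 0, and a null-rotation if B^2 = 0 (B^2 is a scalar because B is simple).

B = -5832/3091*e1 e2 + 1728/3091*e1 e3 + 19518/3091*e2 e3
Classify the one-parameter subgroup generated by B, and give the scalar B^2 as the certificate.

B^2 term by term: the squares give (-5832/3091)^2*(e1 e2)^2 + (1728/3091)^2*(e1 e3)^2 + (19518/3091)^2*(e2 e3)^2 = 34012224/9554281*(+1) + 2985984/9554281*(+1) + 380952324/9554281*(-1) = -36 (each basis 2-blade squares to minus the product of its generators' squares); cross terms between blades sharing an index anticommute and cancel. So B^2 = -36.
Answer: rotation, certificate B^2 = -36. Because -36 is invariant under every versor sandwich, the classification follows from its sign alone.


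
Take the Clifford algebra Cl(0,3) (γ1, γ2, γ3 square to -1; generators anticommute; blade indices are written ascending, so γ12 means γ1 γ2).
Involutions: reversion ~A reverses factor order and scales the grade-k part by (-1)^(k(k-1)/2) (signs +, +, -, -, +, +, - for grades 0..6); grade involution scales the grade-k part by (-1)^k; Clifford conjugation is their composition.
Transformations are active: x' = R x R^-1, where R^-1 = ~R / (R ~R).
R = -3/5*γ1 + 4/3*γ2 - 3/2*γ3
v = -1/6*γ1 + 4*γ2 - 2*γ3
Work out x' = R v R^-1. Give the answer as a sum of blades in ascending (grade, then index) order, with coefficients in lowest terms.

~R = -3/5*γ1 + 4/3*γ2 - 3/2*γ3, and R ~R = -3949/900, so R^-1 = ~R / (-3949/900).
R v = -253/30 - 98/45*γ12 + 19/20*γ13 + 10/3*γ23
Answer: -4609/2154*γ1 + 404/359*γ2 - 1352/359*γ3


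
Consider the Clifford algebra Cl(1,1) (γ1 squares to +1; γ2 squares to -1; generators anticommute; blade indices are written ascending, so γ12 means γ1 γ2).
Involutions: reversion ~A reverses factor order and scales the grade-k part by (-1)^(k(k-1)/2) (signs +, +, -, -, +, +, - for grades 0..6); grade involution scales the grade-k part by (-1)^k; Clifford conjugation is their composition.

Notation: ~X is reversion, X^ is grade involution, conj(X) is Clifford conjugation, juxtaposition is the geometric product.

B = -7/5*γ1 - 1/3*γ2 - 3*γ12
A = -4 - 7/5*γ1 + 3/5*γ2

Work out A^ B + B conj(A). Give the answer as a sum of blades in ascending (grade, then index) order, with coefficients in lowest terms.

first term: -54/25 + 37/5*γ1 - 43/15*γ2 + 802/75*γ12
second term: -54/25 + 19/5*γ1 + 83/15*γ2 + 998/75*γ12
Answer: -108/25 + 56/5*γ1 + 8/3*γ2 + 24*γ12


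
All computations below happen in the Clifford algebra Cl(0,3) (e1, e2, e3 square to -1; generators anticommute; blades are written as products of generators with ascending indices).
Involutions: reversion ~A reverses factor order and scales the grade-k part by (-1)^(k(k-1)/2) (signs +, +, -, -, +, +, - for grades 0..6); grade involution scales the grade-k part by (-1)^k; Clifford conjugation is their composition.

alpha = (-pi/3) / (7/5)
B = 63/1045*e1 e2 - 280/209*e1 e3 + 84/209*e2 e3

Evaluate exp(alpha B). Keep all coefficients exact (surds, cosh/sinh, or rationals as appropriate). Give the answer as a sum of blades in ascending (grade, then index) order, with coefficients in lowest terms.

B^2 term by term: the squares give (63/1045)^2*(e1 e2)^2 + (-280/209)^2*(e1 e3)^2 + (84/209)^2*(e2 e3)^2 = 3969/1092025*(-1) + 78400/43681*(-1) + 7056/43681*(-1) = -49/25 (each basis 2-blade squares to minus the product of its generators' squares); cross terms between blades sharing an index anticommute and cancel. So B^2 = -49/25.
B^2 = -49/25 — the series telescopes trigonometrically here: l = 7/5, alpha*l = -pi/3, so exp(alpha B) = cos(-pi/3) + (sin(-pi/3)/(7/5))*B = 1/2 + (-5*sqrt(3)/14)*B.
Answer: 1/2 - 9*sqrt(3)/418*e1 e2 + 100*sqrt(3)/209*e1 e3 - 30*sqrt(3)/209*e2 e3


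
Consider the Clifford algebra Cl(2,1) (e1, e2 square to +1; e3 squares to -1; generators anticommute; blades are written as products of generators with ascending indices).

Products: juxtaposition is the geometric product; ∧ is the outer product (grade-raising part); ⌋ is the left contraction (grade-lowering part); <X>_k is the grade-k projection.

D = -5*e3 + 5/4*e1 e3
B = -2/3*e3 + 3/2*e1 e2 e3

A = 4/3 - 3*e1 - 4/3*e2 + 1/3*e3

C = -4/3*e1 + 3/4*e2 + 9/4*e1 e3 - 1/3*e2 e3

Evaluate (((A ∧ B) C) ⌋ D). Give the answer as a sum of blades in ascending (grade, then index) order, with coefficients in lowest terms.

step 1: -8/9*e3 + 2*e1 e3 + 8/9*e2 e3 + 2*e1 e2 e3
step 2: 227/54 - 8/3*e1 - 227/54*e2 + 2*e3 - 8/3*e1 e2 - 145/54*e1 e3 - 2*e2 e3 - 145/54*e1 e2 e3
step 3: 1435/216 + 5/2*e1 - 1315/54*e3 + 1135/216*e1 e3
Answer: 1435/216 + 5/2*e1 - 1315/54*e3 + 1135/216*e1 e3


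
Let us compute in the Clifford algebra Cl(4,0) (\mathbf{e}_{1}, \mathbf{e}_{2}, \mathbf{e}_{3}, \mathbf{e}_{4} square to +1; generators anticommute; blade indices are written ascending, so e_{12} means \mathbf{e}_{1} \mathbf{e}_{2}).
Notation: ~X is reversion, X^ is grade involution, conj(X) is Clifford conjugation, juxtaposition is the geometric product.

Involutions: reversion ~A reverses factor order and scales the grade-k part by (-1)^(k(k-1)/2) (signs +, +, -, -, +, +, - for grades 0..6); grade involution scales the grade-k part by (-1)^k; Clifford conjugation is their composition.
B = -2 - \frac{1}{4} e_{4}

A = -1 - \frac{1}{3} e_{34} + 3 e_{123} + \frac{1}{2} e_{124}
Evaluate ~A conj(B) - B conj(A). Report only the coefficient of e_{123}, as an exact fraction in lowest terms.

first term: 2 + \frac{1}{12} e_{3} - \frac{1}{4} e_{4} - \frac{1}{8} e_{12} - \frac{2}{3} e_{34} + 6 e_{123} + e_{124} - \frac{3}{4} e_{1234}
second term: 2 + \frac{1}{12} e_{3} + \frac{1}{4} e_{4} - \frac{1}{8} e_{12} - \frac{2}{3} e_{34} - 6 e_{123} - e_{124} + \frac{3}{4} e_{1234}
Answer: 12


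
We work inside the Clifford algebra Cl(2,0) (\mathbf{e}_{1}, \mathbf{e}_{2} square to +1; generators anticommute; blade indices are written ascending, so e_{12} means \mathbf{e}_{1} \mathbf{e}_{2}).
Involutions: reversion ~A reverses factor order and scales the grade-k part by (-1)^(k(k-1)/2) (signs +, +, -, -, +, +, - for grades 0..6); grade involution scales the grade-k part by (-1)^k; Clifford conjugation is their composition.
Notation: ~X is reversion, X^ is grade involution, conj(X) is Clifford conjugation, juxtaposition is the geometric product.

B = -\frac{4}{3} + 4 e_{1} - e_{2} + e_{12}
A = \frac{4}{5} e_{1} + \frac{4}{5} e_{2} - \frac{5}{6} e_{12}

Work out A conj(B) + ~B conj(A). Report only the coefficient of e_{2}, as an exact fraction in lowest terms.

first term: -\frac{97}{30} - \frac{11}{10} e_{1} - \frac{26}{5} e_{2} + \frac{46}{9} e_{12}
second term: -\frac{47}{30} + \frac{27}{10} e_{1} + \frac{18}{5} e_{2} - \frac{46}{9} e_{12}
Answer: -\frac{8}{5}


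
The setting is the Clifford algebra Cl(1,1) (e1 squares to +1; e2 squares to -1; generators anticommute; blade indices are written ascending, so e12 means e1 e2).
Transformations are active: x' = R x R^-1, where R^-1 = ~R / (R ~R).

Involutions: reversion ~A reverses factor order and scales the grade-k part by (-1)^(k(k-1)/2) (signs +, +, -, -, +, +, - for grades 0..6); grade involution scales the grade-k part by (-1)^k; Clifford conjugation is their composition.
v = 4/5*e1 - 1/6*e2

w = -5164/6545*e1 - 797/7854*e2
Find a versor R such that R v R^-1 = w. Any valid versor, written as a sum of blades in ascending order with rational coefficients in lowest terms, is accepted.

R = v + w = 72/6545*e1 - 351/1309*e2 works: the equal norms (551/900) guarantee its sandwich swaps v into w.
Answer: 72/6545*e1 - 351/1309*e2


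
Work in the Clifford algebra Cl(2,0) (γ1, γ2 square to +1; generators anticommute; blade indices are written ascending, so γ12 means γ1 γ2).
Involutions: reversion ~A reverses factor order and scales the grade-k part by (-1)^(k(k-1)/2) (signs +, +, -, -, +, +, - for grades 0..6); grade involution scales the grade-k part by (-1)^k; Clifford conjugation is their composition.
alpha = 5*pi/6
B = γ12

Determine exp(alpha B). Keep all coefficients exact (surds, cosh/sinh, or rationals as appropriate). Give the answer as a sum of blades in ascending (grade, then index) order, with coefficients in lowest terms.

B^2 = (1)^2*(γ12)^2 = 1*(-1) = -1 (a basis 2-blade squares to minus the product of its generators' squares).
B^2 = -1 — the series telescopes trigonometrically here: l = 1, alpha*l = 5*pi/6, so exp(alpha B) = cos(5*pi/6) + (sin(5*pi/6)/1)*B = -sqrt(3)/2 + (1/2)*B.
Answer: -sqrt(3)/2 + 1/2*γ12


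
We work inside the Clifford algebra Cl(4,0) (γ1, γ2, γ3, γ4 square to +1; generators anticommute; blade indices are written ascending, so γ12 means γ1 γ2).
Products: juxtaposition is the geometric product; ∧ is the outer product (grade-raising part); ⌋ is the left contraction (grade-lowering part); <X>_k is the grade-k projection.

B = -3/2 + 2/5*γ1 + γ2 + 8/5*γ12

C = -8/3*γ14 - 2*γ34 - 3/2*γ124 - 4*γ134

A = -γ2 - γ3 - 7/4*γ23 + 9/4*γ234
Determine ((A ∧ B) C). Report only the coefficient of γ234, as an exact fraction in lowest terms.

step 1: 3/2*γ2 + 3/2*γ3 + 2/5*γ12 + 2/5*γ13 + 29/8*γ23 - 23/10*γ123 - 27/8*γ234 - 9/10*γ1234
step 2: -63/20*γ2 - 27/20*γ3 - 4/5*γ4 + 117/10*γ12 - 81/16*γ13 + 149/20*γ14 - 12/5*γ23 + 181/60*γ24 - 143/60*γ34 - 9*γ123 - 59/10*γ124 + 151/16*γ134 + 62/15*γ234 - 403/60*γ1234
Answer: 62/15


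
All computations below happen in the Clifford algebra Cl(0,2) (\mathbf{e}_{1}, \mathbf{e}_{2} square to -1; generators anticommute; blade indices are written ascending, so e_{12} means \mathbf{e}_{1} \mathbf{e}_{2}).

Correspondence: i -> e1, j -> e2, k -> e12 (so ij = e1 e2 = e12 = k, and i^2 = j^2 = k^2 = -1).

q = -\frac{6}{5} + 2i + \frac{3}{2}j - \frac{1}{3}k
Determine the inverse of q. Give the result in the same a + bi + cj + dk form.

In blades: q = -\frac{6}{5} + 2 e_{1} + \frac{3}{2} e_{2} - \frac{1}{3} e_{12}.
With qbar = -\frac{6}{5} - 2 e_{1} - \frac{3}{2} e_{2} + \frac{1}{3} e_{12} (scalar fixed, mapped units negated), q qbar = \frac{7021}{900} (the sum of squared coefficients), so q^-1 = qbar / (\frac{7021}{900}) = -\frac{1080}{7021} - \frac{1800}{7021} e_{1} - \frac{1350}{7021} e_{2} + \frac{300}{7021} e_{12}; translating back:
Answer: -\frac{1080}{7021} - \frac{1800}{7021}i - \frac{1350}{7021}j + \frac{300}{7021}k


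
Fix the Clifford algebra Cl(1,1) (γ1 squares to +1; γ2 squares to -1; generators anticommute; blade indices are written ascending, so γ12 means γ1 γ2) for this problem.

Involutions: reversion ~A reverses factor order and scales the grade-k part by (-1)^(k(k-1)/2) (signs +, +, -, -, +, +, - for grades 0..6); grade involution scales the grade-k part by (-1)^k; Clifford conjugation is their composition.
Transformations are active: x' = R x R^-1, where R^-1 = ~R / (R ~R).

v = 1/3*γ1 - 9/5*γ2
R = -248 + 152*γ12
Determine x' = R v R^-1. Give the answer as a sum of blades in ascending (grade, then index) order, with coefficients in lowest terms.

~R = -248 - 152*γ12, and R ~R = 38400, so R^-1 = ~R / (38400).
R v = 2864/15*γ1 + 5936/15*γ2
Answer: -6299/2250*γ1 - 7451/2250*γ2


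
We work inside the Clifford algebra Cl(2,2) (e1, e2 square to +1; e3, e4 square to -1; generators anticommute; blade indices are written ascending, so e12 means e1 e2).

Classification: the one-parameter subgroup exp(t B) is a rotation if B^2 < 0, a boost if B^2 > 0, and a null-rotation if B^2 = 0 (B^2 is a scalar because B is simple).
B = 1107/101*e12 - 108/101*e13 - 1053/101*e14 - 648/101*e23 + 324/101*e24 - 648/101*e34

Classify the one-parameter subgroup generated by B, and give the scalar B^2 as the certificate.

B^2 term by term: the squares give (1107/101)^2*(e12)^2 + (-108/101)^2*(e13)^2 + (-1053/101)^2*(e14)^2 + (-648/101)^2*(e23)^2 + (324/101)^2*(e24)^2 + (-648/101)^2*(e34)^2 = 1225449/10201*(-1) + 11664/10201*(+1) + 1108809/10201*(+1) + 419904/10201*(+1) + 104976/10201*(+1) + 419904/10201*(-1) = 0 (each basis 2-blade squares to minus the product of its generators' squares); cross terms between blades sharing an index anticommute and cancel; the commuting (index-disjoint) pairs give grade-4 terms 2*c*c'*(blade product), which cancel blade by blade — e1234: -1434672/10201 + 69984/10201 + 1364688/10201 = 0 — confirming B is simple. So B^2 = 0.
Answer: null-rotation, certificate B^2 = 0. B^2 = 0 is basis-independent, so its sign is the whole story.


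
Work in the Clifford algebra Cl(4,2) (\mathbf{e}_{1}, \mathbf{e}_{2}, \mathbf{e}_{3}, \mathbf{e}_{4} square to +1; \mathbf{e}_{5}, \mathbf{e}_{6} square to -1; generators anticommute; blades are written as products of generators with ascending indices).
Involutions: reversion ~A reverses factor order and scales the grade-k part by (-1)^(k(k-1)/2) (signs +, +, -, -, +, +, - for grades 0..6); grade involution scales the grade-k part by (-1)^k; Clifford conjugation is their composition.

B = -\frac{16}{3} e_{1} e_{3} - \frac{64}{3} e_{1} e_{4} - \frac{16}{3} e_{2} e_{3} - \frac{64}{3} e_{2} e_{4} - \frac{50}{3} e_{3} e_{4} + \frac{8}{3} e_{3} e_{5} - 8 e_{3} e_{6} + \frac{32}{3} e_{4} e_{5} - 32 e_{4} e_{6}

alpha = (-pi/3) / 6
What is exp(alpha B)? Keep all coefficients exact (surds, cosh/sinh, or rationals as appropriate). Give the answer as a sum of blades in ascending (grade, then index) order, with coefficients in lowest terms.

B^2 term by term: the squares give (-\frac{16}{3})^2*(e_{1} e_{3})^2 + (-\frac{64}{3})^2*(e_{1} e_{4})^2 + (-\frac{16}{3})^2*(e_{2} e_{3})^2 + (-\frac{64}{3})^2*(e_{2} e_{4})^2 + (-\frac{50}{3})^2*(e_{3} e_{4})^2 + (\frac{8}{3})^2*(e_{3} e_{5})^2 + (-8)^2*(e_{3} e_{6})^2 + (\frac{32}{3})^2*(e_{4} e_{5})^2 + (-32)^2*(e_{4} e_{6})^2 = \frac{256}{9}*(-1) + \frac{4096}{9}*(-1) + \frac{256}{9}*(-1) + \frac{4096}{9}*(-1) + \frac{2500}{9}*(-1) + \frac{64}{9}*(+1) + 64*(+1) + \frac{1024}{9}*(+1) + 1024*(+1) = -36 (each basis 2-blade squares to minus the product of its generators' squares); cross terms between blades sharing an index anticommute and cancel; the commuting (index-disjoint) pairs give grade-4 terms 2*c*c'*(blade product), which cancel blade by blade — e_{1} e_{2} e_{3} e_{4}: -\frac{2048}{9} + \frac{2048}{9} = 0; e_{1} e_{3} e_{4} e_{5}: -\frac{1024}{9} + \frac{1024}{9} = 0; e_{1} e_{3} e_{4} e_{6}: \frac{1024}{3} - \frac{1024}{3} = 0; e_{2} e_{3} e_{4} e_{5}: -\frac{1024}{9} + \frac{1024}{9} = 0; e_{2} e_{3} e_{4} e_{6}: \frac{1024}{3} - \frac{1024}{3} = 0; e_{3} e_{4} e_{5} e_{6}: \frac{512}{3} - \frac{512}{3} = 0 — confirming B is simple. So B^2 = -36.
B^2 = -36 — a negative square means the series sums to a rotation: l = 6, alpha*l = - \frac{\pi}{3}, so exp(alpha B) = cos(- \frac{\pi}{3}) + (sin(- \frac{\pi}{3})/6)*B = \frac{1}{2} + (- \frac{\sqrt{3}}{12})*B.
Answer: \frac{1}{2} + \frac{4 \sqrt{3}}{9} e_{1} e_{3} + \frac{16 \sqrt{3}}{9} e_{1} e_{4} + \frac{4 \sqrt{3}}{9} e_{2} e_{3} + \frac{16 \sqrt{3}}{9} e_{2} e_{4} + \frac{25 \sqrt{3}}{18} e_{3} e_{4} - \frac{2 \sqrt{3}}{9} e_{3} e_{5} + \frac{2 \sqrt{3}}{3} e_{3} e_{6} - \frac{8 \sqrt{3}}{9} e_{4} e_{5} + \frac{8 \sqrt{3}}{3} e_{4} e_{6}


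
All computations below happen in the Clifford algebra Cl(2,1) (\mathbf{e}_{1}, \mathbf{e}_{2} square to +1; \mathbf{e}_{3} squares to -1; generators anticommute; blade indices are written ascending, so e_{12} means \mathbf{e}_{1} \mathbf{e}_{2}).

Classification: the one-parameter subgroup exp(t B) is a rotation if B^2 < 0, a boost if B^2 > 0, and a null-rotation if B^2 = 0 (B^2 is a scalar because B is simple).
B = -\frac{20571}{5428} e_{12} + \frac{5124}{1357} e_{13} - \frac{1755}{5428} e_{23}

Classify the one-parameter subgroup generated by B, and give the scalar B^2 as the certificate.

B^2 term by term: the squares give (-\frac{20571}{5428})^2*(e_{12})^2 + (\frac{5124}{1357})^2*(e_{13})^2 + (-\frac{1755}{5428})^2*(e_{23})^2 = \frac{423166041}{29463184}*(-1) + \frac{26255376}{1841449}*(+1) + \frac{3080025}{29463184}*(+1) = 0 (each basis 2-blade squares to minus the product of its generators' squares); cross terms between blades sharing an index anticommute and cancel. So B^2 = 0.
Answer: null-rotation, certificate B^2 = 0. B^2 = 0 is basis-independent, so its sign is the whole story.


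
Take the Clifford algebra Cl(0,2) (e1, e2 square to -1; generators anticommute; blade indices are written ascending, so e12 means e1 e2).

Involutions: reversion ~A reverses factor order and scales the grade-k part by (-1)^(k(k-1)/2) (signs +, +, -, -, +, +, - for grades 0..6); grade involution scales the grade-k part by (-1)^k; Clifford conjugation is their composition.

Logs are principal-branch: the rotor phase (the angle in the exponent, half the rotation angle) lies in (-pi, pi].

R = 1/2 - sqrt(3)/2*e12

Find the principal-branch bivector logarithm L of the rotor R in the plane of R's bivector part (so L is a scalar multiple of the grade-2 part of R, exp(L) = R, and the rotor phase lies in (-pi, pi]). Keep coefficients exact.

The scalar part of R is 1/2, so the principal-branch rotor phase is pinned; divide the bivector part by its sine to get the unit plane — L is the phase times that plane.
Concretely: cos(phase) = 1/2 gives phase = ±pi/3, and since phase/sin(phase) is even the sign is immaterial: L = (phase/sin(phase)) * <R>_2 = (2*sqrt(3)*pi/9) * <R>_2.
Answer: -pi/3*e12


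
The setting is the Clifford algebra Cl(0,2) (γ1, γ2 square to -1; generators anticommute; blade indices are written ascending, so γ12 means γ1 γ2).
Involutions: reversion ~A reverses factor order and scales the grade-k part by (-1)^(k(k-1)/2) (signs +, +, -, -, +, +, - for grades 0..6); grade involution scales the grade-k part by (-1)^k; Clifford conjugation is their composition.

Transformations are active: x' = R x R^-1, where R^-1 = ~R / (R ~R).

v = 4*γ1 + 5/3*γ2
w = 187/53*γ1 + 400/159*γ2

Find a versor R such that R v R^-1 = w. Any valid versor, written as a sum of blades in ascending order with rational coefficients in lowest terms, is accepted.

Equal squares first: v^2 = w^2 = -169/9. Then v + w = 399/53*γ1 + 665/159*γ2 is a versor taking v to w, provided it is invertible.
Answer: 399/53*γ1 + 665/159*γ2


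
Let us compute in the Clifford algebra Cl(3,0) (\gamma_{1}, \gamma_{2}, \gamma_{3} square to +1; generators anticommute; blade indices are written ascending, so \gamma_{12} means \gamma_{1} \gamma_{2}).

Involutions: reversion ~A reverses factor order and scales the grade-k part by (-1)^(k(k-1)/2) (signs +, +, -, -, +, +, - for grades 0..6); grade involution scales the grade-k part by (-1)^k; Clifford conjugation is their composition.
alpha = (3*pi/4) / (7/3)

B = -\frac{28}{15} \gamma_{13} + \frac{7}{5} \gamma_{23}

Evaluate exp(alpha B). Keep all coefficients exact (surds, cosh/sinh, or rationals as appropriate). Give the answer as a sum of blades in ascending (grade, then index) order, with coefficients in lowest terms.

B^2 term by term: the squares give (-\frac{28}{15})^2*(\gamma_{13})^2 + (\frac{7}{5})^2*(\gamma_{23})^2 = \frac{784}{225}*(-1) + \frac{49}{25}*(-1) = -\frac{49}{9} (each basis 2-blade squares to minus the product of its generators' squares); cross terms between blades sharing an index anticommute and cancel. So B^2 = -\frac{49}{9}.
B^2 = -\frac{49}{9} — B^2 < 0, so the exponential closes trigonometrically: l = \frac{7}{3}, alpha*l = \frac{3 \pi}{4}, so exp(alpha B) = cos(\frac{3 \pi}{4}) + (sin(\frac{3 \pi}{4})/(\frac{7}{3}))*B = - \frac{\sqrt{2}}{2} + (\frac{3 \sqrt{2}}{14})*B.
Answer: - \frac{\sqrt{2}}{2} - \frac{2 \sqrt{2}}{5} \gamma_{13} + \frac{3 \sqrt{2}}{10} \gamma_{23}


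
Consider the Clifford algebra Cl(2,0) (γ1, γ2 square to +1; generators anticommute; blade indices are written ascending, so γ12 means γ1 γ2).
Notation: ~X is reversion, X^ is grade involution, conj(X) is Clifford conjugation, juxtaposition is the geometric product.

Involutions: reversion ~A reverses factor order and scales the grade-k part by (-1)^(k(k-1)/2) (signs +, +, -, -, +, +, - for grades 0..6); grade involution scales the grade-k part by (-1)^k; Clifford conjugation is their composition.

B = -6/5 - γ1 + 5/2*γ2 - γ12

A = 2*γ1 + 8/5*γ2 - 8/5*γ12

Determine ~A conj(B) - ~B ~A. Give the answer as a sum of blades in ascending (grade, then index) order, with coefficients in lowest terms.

first term: -18/5 - 8*γ1 - 38/25*γ2 - 213/25*γ12
second term: 2/5 - 24/5*γ1 - 138/25*γ2 - 213/25*γ12
Answer: -4 - 16/5*γ1 + 4*γ2


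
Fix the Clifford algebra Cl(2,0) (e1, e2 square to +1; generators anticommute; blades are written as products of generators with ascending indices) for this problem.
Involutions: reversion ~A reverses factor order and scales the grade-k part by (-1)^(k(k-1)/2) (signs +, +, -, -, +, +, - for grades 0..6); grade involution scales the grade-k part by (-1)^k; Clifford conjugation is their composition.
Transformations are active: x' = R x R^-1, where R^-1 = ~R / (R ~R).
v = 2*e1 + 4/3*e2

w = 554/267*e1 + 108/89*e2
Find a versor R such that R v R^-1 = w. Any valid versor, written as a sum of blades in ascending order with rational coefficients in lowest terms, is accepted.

Equal squares first: v^2 = w^2 = 52/9. Then v + w = 1088/267*e1 + 680/267*e2 is a versor taking v to w, provided it is invertible.
Answer: 1088/267*e1 + 680/267*e2


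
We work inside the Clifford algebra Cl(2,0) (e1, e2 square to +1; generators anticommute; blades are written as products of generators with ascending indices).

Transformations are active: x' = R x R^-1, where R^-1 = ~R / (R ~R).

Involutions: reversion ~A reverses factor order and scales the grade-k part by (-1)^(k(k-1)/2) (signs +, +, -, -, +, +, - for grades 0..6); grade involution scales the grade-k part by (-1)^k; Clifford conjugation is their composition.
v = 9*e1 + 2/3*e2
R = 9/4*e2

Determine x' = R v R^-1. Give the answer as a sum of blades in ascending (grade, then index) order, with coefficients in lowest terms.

~R = 9/4*e2, and R ~R = 81/16, so R^-1 = ~R / (81/16).
R v = 3/2 - 81/4*e1 e2
Answer: -9*e1 + 2/3*e2


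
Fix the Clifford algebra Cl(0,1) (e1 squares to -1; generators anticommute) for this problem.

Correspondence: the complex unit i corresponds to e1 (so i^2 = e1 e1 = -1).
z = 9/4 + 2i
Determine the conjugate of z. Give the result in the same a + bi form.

In blades: z = 9/4 + 2*e1.
Conjugation here is Clifford conjugation: the scalar is fixed and the grade-1 and grade-2 blades all flip sign, giving 9/4 - 2*e1; translating back:
Answer: 9/4 - 2i


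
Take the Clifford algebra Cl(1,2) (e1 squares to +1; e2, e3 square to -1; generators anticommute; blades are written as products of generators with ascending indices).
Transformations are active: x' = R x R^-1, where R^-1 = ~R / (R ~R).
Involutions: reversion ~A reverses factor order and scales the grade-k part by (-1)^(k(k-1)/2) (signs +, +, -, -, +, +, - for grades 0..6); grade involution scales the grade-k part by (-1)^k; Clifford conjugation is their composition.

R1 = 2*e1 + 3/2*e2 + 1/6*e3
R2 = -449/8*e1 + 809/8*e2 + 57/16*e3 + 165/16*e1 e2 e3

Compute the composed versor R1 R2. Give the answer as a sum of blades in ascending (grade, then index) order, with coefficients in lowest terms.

Distribute over the terms of R1 (each basis-blade product reordered to ascending indices, repeated generators contracted through their squares):
(2*e1) R2 = -449/4 + 809/4*e1 e2 + 57/8*e1 e3 + 165/8*e2 e3
(3/2*e2) R2 = -2427/16 + 1347/16*e1 e2 + 495/32*e1 e3 + 171/32*e2 e3
(1/6*e3) R2 = -19/32 - 55/32*e1 e2 + 449/48*e1 e3 - 809/48*e2 e3
Summing the partial products and collecting blades:
Answer: -8465/32 + 9111/32*e1 e2 + 3067/96*e1 e3 + 875/96*e2 e3


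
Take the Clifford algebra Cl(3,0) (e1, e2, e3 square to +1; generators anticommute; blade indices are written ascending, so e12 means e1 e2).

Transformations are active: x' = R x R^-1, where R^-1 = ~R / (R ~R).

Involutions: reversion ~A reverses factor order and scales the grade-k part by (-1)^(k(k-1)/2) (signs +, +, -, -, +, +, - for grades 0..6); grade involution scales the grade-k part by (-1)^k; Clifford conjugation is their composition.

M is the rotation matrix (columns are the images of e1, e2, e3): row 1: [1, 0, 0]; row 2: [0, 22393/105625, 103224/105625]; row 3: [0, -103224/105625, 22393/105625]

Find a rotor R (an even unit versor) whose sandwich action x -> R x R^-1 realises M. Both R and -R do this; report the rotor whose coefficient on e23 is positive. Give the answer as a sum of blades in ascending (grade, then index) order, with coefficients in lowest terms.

Method: write R = a + b12*e12 + b13*e13 + b23*e23 with a^2 + b12^2 + b13^2 + b23^2 = 1 (so R^-1 = ~R). Expanding the columns R e_j ~R gives tr M = 4a^2 - 1 and, from the antisymmetric part, M21 - M12 = -4a*b12, M13 - M31 = 4a*b13, M32 - M23 = -4a*b23.
Here tr M = 150411/105625, so a^2 = (1 + tr M)/4 = 64009/105625 and a = ±253/325. Taking a = 253/325: M21 - M12 = 0, M13 - M31 = 0, M32 - M23 = -206448/105625, giving b12 = 0, b13 = 0, b23 = 204/325, i.e. R = 253/325 + 204/325*e23.
Its e23 coefficient is already positive.
Answer: 253/325 + 204/325*e23. Key observation: the double cover Spin(3) -> SO(3) sends R and -R to the same matrix (trace 150411/105625 here), so the stated sign of the e23 coefficient is what selects one sheet.


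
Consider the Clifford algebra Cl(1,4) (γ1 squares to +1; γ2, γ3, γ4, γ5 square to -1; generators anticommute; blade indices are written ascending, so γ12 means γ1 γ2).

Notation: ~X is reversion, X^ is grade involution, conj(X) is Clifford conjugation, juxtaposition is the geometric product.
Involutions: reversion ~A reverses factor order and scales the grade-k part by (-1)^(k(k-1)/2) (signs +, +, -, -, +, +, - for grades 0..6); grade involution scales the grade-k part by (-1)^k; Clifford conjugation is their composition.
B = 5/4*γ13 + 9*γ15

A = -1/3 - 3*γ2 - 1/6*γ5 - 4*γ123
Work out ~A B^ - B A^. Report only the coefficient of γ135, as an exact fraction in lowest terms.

first term: -3/2*γ1 - 5*γ2 - 5/12*γ13 - 3*γ15 + 15/4*γ123 + 27*γ125 - 5/24*γ135 + 36*γ235
second term: -3/2*γ1 - 5*γ2 - 5/12*γ13 - 3*γ15 - 15/4*γ123 - 27*γ125 + 5/24*γ135 - 36*γ235
Answer: -5/12


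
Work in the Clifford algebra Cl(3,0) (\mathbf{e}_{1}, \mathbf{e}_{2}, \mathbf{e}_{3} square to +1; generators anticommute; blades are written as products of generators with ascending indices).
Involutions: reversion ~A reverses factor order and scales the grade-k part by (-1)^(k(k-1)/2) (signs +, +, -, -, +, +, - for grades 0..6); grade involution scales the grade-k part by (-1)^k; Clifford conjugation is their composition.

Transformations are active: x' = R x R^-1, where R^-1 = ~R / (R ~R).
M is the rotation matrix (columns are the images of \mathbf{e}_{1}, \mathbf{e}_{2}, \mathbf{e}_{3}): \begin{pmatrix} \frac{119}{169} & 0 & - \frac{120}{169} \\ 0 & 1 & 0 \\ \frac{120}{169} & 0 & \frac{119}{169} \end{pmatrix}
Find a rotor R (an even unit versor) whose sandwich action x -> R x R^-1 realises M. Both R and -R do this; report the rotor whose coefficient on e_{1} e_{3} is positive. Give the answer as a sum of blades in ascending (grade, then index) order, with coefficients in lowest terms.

Method: write R = a + b12*e_{1} e_{2} + b13*e_{1} e_{3} + b23*e_{2} e_{3} with a^2 + b12^2 + b13^2 + b23^2 = 1 (so R^-1 = ~R). Expanding the columns R e_j ~R gives tr M = 4a^2 - 1 and, from the antisymmetric part, M21 - M12 = -4a*b12, M13 - M31 = 4a*b13, M32 - M23 = -4a*b23.
Here tr M = \frac{407}{169}, so a^2 = (1 + tr M)/4 = \frac{144}{169} and a = ±\frac{12}{13}. Taking a = \frac{12}{13}: M21 - M12 = 0, M13 - M31 = -\frac{240}{169}, M32 - M23 = 0, giving b12 = 0, b13 = -\frac{5}{13}, b23 = 0, i.e. R = \frac{12}{13} - \frac{5}{13} e_{1} e_{3}.
Its e_{1} e_{3} coefficient is negative, so report the other preimage -R.
Answer: -\frac{12}{13} + \frac{5}{13} e_{1} e_{3}. Why the constraint matters: R and -R act identically through the sandwich — M has trace \frac{407}{169} either way — so only the sign condition on e_{1} e_{3} picks one of the two preimages.


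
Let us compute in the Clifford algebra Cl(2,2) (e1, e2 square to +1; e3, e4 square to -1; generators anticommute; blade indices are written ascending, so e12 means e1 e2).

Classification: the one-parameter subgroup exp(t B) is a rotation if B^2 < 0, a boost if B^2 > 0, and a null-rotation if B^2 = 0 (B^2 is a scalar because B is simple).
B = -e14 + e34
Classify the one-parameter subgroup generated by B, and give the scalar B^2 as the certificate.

B^2 term by term: the squares give (-1)^2*(e14)^2 + (1)^2*(e34)^2 = 1*(+1) + 1*(-1) = 0 (each basis 2-blade squares to minus the product of its generators' squares); cross terms between blades sharing an index anticommute and cancel. So B^2 = 0.
Answer: null-rotation, certificate B^2 = 0. B^2 = 0 is basis-independent, so its sign is the whole story.


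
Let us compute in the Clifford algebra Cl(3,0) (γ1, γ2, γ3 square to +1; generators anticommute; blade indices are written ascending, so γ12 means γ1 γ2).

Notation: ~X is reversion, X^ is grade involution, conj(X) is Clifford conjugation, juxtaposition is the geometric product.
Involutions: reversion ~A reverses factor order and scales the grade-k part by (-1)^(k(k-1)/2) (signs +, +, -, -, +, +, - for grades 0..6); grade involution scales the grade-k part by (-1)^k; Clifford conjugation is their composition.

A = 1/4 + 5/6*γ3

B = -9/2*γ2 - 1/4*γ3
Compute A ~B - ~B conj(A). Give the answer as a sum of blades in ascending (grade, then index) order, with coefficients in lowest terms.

first term: -5/24 - 9/8*γ2 - 1/16*γ3 + 15/4*γ23
second term: 5/24 - 9/8*γ2 - 1/16*γ3 + 15/4*γ23
Answer: -5/12


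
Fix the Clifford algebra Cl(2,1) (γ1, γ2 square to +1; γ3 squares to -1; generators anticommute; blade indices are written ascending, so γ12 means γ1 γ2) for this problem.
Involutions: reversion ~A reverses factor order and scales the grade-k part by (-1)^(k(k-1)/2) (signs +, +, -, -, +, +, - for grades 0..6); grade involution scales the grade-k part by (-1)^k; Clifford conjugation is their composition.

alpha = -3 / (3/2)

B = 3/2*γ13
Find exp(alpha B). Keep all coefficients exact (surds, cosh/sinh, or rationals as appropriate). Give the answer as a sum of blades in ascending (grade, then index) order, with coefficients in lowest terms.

B^2 = (3/2)^2*(γ13)^2 = 9/4*(+1) = 9/4 (a basis 2-blade squares to minus the product of its generators' squares).
B^2 = 9/4 — B^2 > 0, so the exponential closes hyperbolically: l = 3/2, alpha*l = -3, so exp(alpha B) = cosh(-3) + (sinh(-3)/(3/2))*B = cosh(3) + (-2*sinh(3)/3)*B.
Answer: cosh(3) - sinh(3)*γ13


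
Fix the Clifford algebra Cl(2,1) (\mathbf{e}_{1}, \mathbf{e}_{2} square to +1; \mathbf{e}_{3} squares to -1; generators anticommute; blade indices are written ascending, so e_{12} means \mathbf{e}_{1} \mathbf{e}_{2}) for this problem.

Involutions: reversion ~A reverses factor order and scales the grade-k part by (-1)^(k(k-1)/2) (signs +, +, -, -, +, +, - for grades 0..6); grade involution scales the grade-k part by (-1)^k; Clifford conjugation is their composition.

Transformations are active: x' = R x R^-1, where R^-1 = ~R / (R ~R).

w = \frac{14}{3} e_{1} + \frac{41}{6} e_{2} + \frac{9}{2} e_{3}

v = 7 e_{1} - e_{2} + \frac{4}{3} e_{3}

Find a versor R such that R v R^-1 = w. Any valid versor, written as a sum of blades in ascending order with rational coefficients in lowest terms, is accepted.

The midline construction: v and w both square to \frac{434}{9}, so reflecting in their sum \frac{35}{3} e_{1} + \frac{35}{6} e_{2} + \frac{35}{6} e_{3} exchanges them.
Answer: \frac{35}{3} e_{1} + \frac{35}{6} e_{2} + \frac{35}{6} e_{3}


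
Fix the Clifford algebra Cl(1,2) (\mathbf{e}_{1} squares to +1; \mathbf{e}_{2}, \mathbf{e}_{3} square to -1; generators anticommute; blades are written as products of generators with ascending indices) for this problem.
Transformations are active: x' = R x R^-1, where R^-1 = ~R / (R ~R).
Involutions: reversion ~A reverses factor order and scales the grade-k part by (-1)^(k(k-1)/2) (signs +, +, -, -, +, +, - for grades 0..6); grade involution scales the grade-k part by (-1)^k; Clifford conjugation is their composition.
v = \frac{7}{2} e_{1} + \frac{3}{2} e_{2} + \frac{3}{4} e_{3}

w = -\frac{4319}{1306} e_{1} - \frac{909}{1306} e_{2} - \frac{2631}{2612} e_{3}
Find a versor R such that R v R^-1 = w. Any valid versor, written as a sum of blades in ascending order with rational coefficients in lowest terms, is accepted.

A norm check does it: q(v) = q(w) = \frac{151}{16}, hence R = v + w = \frac{126}{653} e_{1} + \frac{525}{653} e_{2} - \frac{168}{653} e_{3} realises the map — parallel part kept, (v - w)/2 negated, v carried to w.
Answer: \frac{126}{653} e_{1} + \frac{525}{653} e_{2} - \frac{168}{653} e_{3}
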